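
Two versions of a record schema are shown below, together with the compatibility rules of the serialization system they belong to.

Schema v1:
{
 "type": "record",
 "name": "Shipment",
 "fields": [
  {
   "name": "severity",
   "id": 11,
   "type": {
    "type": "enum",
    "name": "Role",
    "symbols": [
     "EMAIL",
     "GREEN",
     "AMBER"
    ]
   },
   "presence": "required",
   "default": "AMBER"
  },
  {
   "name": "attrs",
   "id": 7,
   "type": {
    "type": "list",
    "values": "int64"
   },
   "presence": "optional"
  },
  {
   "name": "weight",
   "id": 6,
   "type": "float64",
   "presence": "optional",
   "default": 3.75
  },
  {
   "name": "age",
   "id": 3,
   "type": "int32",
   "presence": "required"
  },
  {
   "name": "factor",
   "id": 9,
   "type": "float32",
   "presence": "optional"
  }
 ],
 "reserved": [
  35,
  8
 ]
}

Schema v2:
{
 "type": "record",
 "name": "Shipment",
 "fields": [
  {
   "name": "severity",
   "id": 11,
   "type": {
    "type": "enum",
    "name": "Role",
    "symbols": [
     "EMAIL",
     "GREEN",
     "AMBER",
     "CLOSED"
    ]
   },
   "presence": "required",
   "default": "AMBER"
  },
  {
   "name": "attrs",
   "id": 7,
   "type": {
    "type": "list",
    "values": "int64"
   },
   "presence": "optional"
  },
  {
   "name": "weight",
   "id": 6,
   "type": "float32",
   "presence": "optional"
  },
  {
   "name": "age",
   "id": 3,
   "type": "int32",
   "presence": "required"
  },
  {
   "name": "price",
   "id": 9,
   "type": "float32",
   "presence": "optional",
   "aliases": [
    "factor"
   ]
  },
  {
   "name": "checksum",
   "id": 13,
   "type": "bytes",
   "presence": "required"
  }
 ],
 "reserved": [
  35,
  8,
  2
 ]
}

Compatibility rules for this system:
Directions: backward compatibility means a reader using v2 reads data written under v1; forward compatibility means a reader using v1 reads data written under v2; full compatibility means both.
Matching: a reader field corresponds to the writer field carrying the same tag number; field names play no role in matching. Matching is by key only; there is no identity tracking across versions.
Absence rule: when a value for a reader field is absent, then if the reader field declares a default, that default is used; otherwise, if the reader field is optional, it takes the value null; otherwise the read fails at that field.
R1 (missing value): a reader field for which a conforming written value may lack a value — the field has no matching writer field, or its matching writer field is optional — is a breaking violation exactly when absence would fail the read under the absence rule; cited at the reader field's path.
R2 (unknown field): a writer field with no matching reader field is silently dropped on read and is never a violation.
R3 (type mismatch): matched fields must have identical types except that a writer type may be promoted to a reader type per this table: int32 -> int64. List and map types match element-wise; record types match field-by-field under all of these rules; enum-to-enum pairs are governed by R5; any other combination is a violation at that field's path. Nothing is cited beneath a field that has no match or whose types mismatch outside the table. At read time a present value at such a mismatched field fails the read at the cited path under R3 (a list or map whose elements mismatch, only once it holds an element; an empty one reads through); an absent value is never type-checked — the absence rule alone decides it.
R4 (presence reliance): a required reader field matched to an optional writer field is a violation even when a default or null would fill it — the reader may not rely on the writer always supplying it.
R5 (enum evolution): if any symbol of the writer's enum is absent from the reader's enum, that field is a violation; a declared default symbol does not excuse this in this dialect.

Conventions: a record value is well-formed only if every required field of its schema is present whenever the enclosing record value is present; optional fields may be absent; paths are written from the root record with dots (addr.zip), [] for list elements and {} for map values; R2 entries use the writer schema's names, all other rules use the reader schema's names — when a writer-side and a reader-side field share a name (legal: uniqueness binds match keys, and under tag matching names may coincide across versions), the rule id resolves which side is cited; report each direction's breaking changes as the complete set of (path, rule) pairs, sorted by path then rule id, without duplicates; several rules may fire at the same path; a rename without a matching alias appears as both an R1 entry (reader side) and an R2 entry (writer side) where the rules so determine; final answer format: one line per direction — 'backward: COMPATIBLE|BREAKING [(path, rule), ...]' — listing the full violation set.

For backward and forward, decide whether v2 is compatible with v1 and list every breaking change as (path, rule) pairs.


the writer's type comes first in each Shipment pair
backward pass over Shipment, reader schema v2, writer schema v1:
  severity: Role -> Role, writer required; from severity
  attrs: list<int64> -> list<int64>, writer optional; from attrs
  weight: float64 -> float32, writer optional; from weight
  age: int32 -> int32, writer required; from age
  price: float32 -> float32, writer optional; from factor
  checksum: no writer match
  breaking: (checksum, R1)
  breaking: (weight, R3)
  => 2 violation(s): backward is BREAKING for Shipment
forward pass over Shipment, reader schema v1, writer schema v2:
  severity: Role -> Role, writer required; from severity
  attrs: list<int64> -> list<int64>, writer optional; from attrs
  weight: float32 -> float64, writer optional; from weight
  age: int32 -> int32, writer required; from age
  factor: float32 -> float32, writer optional; from price
  checksum (writer side), unknown to reader
  breaking: (severity, R5)
  breaking: (weight, R3)
  => 2 violation(s): forward is BREAKING for Shipment

backward: BREAKING [(checksum, R1), (weight, R3)]; forward: BREAKING [(severity, R5), (weight, R3)]


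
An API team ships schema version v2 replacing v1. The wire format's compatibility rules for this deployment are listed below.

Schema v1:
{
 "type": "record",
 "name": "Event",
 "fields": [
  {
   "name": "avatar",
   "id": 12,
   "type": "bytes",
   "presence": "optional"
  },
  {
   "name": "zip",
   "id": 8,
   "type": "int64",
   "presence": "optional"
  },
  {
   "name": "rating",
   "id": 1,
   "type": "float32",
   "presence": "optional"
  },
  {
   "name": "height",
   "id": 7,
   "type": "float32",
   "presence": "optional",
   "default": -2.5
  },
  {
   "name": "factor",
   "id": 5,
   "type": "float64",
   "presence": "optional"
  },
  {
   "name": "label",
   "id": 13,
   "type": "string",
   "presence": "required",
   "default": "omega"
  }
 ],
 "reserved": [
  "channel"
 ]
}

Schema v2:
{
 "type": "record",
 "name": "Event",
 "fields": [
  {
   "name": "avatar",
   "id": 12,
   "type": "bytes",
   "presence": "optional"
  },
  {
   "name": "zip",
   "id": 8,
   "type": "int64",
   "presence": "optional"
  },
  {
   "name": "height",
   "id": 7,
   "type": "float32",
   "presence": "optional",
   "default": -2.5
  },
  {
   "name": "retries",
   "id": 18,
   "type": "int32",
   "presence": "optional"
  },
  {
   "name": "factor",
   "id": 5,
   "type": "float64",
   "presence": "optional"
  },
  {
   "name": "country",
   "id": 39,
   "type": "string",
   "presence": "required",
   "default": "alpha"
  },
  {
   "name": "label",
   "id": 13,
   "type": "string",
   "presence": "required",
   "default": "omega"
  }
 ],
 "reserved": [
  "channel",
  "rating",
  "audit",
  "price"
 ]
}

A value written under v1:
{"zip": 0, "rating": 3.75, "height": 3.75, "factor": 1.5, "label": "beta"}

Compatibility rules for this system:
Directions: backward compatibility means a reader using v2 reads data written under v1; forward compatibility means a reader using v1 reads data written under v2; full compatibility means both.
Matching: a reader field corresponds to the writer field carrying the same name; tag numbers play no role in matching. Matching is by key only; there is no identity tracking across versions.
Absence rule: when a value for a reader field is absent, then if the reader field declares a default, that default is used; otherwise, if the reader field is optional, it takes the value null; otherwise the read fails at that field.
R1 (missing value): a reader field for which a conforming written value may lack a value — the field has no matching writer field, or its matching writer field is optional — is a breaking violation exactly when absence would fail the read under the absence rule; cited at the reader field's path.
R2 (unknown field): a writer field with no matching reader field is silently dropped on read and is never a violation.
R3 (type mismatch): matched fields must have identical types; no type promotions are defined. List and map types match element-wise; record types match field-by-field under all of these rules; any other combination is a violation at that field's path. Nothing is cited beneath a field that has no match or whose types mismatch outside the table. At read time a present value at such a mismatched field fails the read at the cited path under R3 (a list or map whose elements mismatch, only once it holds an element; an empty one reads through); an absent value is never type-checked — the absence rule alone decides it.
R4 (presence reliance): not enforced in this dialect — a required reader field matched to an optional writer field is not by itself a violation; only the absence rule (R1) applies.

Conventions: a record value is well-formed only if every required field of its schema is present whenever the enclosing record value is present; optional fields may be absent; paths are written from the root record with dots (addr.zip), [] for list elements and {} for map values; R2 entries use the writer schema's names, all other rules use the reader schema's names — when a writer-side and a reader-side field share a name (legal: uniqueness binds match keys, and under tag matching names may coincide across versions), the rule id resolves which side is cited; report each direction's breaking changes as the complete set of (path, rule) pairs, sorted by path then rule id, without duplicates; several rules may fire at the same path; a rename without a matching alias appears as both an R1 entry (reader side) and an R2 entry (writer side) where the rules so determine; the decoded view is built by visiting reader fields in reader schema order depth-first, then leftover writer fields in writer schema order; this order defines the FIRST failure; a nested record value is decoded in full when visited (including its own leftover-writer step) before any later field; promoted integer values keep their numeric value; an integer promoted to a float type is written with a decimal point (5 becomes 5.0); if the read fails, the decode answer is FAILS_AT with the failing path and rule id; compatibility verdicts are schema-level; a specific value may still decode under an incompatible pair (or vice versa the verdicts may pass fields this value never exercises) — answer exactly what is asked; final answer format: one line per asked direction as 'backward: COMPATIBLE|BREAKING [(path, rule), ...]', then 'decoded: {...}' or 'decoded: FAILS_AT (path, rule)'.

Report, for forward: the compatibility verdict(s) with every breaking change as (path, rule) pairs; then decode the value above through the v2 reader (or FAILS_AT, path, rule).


in Event below, arrows point writer -> reader
forward on Event — v1 reading data written by v2:
  avatar: bytes -> bytes, writer optional; from avatar
  zip: int64 -> int64, writer optional; from zip
  rating: no writer match
  height: float32 -> float32, writer optional; from height
  factor: float64 -> float64, writer optional; from factor
  label: string -> string, writer required; from label
  retries (writer side), unknown to reader
  country (writer side), unknown to reader
  => forward: COMPATIBLE
decode (reader v2):
  avatar := null (absent, optional -> null)
  zip := 0
  height := 3.75
  retries := null (absent, optional -> null)
  factor := 1.5
  country := "alpha" (absent -> default)
  label := "beta"
  writer rating: unknown -> dropped
  => decoded: {"avatar": null, "zip": 0, "height": 3.75, "retries": null, "factor": 1.5, "country": "alpha", "label": "beta"}

forward: COMPATIBLE []; decoded: {"avatar": null, "zip": 0, "height": 3.75, "retries": null, "factor": 1.5, "country": "alpha", "label": "beta"}


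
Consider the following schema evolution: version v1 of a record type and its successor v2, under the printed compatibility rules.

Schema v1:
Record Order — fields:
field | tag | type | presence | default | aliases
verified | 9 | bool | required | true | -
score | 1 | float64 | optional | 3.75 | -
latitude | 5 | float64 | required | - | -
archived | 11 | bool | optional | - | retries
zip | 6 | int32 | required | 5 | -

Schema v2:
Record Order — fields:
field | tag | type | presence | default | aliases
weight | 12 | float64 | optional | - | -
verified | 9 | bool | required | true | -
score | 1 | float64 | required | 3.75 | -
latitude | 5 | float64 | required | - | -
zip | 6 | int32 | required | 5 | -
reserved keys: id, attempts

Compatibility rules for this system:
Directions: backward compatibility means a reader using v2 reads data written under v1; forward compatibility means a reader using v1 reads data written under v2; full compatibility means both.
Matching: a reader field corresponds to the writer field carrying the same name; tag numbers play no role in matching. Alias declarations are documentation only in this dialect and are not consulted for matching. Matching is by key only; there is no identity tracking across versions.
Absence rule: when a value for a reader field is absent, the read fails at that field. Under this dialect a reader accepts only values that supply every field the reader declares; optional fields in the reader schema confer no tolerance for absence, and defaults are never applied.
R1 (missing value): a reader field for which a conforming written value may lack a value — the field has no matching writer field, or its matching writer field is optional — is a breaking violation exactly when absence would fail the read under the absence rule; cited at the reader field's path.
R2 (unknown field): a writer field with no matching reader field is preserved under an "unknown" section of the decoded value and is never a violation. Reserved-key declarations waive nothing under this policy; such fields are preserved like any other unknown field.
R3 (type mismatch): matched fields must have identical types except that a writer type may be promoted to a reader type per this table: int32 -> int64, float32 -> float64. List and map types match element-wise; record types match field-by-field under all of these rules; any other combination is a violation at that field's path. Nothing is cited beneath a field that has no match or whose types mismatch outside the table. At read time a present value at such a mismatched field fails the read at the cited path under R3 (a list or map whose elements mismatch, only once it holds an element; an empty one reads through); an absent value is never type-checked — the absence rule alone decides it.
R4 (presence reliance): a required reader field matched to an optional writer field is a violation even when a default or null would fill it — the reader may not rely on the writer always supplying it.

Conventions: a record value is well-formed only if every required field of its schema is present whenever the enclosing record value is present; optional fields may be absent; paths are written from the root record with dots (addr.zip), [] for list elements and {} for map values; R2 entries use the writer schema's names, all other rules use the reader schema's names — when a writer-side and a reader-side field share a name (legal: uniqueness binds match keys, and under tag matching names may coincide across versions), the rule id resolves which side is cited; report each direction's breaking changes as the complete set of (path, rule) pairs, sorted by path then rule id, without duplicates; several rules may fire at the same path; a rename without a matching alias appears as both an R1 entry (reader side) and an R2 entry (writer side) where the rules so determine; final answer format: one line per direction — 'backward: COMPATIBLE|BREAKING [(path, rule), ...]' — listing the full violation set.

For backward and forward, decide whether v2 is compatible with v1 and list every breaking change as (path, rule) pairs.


backward: BREAKING [(score, R1), (score, R4), (weight, R1)]; forward: BREAKING [(archived, R1)]

arrows below run writer -> reader for Order
backward pass over Order, reader schema v2, writer schema v1:
  weight: no writer-side match
  bool -> bool, writer required: verified aligns to verified
  float64 -> float64, writer optional: score aligns to score
  float64 -> float64, writer required: latitude aligns to latitude
  int32 -> int32, writer required: zip aligns to zip
  leftover writer field: archived
  violation R1 at score
  violation R4 at score
  violation R1 at weight
  => backward verdict for Order: BREAKING, 3 violation(s)
forward pass over Order, reader schema v1, writer schema v2:
  bool -> bool, writer required: verified aligns to verified
  float64 -> float64, writer required: score aligns to score
  float64 -> float64, writer required: latitude aligns to latitude
  archived: no writer-side match
  int32 -> int32, writer required: zip aligns to zip
  leftover writer field: weight
  violation R1 at archived
  => forward verdict for Order: BREAKING, 1 violation(s)


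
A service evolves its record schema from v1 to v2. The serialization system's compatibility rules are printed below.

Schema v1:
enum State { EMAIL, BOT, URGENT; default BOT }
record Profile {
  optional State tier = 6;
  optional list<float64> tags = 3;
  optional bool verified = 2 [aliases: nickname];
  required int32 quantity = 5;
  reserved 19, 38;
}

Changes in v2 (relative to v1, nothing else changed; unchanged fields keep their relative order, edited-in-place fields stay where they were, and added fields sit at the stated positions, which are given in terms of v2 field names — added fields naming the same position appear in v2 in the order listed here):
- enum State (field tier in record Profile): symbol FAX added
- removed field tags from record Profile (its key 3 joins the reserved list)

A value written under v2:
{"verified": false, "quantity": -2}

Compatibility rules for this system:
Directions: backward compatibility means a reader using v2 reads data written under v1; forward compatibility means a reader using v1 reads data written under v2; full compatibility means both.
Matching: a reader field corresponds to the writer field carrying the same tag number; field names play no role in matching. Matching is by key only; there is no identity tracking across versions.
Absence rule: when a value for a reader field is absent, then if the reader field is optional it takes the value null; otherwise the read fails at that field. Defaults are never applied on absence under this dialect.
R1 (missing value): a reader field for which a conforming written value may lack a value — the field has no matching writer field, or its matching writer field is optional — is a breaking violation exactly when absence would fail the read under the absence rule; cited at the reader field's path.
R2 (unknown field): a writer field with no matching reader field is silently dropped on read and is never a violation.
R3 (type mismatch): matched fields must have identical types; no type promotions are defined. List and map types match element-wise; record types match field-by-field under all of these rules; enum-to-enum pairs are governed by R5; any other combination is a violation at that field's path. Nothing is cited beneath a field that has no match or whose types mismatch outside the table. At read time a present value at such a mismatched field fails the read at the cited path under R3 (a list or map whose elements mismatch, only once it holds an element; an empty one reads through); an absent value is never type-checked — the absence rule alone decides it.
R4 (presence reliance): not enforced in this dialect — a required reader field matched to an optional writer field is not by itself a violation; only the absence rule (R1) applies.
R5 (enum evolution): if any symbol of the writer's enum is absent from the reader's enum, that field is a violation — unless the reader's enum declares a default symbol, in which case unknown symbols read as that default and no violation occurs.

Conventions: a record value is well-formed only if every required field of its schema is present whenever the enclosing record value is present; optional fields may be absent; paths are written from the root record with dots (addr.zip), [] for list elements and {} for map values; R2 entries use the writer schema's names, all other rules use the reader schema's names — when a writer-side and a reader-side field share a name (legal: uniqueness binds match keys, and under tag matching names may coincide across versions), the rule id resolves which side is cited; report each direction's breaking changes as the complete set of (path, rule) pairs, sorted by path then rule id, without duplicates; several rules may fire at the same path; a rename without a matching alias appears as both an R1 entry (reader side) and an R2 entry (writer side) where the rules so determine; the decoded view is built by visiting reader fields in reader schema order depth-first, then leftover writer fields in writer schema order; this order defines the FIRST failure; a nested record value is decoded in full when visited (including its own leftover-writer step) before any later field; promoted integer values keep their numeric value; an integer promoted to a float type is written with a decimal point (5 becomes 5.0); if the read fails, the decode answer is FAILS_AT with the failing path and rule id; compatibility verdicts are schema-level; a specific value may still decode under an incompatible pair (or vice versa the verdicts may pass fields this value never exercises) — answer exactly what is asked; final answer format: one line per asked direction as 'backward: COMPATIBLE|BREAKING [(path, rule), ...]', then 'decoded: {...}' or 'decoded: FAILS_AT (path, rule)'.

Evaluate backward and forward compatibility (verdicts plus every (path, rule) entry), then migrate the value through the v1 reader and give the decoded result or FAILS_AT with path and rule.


backward: COMPATIBLE []; forward: COMPATIBLE []; decoded: {"tier": null, "tags": null, "verified": false, "quantity": -2}

the writer's type comes first in each Profile pair
backward for Profile (reader v2, writer v1):
  tier <- tier (State -> State, writer optional)
  verified <- verified (bool -> bool, writer optional)
  quantity <- quantity (int32 -> int32, writer required)
  leftover writer field: tags
  nothing fires on Profile: backward is COMPATIBLE
forward for Profile (reader v1, writer v2):
  tier <- tier (State -> State, writer optional)
  tags has no writer counterpart
  verified <- verified (bool -> bool, writer optional)
  quantity <- quantity (int32 -> int32, writer required)
  nothing fires on Profile: forward is COMPATIBLE
decode (reader v1):
  tier := null (absent, optional -> null)
  tags := null (absent, optional -> null)
  verified := false
  quantity := -2
  => decoded: {"tier": null, "tags": null, "verified": false, "quantity": -2}


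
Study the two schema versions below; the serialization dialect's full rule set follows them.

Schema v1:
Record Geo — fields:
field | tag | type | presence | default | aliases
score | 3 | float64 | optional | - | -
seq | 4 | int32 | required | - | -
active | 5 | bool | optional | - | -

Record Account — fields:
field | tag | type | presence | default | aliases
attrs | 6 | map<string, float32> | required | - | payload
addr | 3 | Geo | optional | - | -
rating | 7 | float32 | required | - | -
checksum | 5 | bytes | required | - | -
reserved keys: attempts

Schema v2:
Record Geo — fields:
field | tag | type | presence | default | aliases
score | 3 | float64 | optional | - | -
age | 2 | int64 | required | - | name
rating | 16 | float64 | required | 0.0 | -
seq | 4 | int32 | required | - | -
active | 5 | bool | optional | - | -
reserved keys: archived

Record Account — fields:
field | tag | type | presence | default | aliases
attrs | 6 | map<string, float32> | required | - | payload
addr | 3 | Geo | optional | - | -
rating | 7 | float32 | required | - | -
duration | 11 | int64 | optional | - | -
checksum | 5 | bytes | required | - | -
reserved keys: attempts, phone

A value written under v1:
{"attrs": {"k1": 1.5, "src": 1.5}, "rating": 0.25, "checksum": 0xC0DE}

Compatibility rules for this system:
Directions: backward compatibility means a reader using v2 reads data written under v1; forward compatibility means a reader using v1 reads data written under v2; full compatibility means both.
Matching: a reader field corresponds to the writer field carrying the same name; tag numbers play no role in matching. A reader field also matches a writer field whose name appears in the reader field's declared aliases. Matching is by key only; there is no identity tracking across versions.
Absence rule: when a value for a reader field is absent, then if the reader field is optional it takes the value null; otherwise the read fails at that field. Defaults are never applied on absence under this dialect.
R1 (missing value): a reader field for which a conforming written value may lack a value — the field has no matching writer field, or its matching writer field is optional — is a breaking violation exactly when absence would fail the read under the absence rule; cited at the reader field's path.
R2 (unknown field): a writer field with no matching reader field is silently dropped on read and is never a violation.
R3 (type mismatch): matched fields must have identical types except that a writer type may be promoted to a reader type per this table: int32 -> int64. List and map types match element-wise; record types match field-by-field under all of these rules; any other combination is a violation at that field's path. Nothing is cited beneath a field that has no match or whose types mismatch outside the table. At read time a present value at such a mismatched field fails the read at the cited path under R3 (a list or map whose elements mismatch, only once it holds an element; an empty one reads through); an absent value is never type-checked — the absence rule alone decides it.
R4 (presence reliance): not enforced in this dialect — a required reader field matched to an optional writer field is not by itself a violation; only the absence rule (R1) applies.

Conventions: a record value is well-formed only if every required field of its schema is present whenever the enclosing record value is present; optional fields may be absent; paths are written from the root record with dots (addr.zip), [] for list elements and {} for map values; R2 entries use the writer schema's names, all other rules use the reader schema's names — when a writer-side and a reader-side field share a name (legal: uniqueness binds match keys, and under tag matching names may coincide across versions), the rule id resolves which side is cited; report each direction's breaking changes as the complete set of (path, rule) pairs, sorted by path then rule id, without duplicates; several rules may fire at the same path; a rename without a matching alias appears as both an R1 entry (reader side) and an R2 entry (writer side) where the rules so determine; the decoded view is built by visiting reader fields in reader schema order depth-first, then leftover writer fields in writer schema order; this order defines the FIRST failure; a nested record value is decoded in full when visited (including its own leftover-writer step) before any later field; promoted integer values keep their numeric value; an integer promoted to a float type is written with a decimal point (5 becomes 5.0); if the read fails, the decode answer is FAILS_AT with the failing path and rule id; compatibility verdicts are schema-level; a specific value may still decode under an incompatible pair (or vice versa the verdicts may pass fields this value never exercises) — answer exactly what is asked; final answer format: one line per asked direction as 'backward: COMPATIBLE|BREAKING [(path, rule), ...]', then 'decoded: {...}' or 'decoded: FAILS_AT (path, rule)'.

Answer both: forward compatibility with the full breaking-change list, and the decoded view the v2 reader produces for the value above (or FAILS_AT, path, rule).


forward: COMPATIBLE []; decoded: {"attrs": {"k1": 1.5, "src": 1.5}, "addr": null, "rating": 0.25, "duration": null, "checksum": 0xC0DE}

each type pair in Account: writer, then reader
forward for Account (reader v1, writer v2):
  attrs: map<string, float32> -> map<string, float32>, writer required; from attrs
  addr: Geo -> Geo, writer optional; from addr
  rating: float32 -> float32, writer required; from rating
  checksum: bytes -> bytes, writer required; from checksum
  leftover writer field: duration
  addr.score: float64 -> float64, writer optional; from addr.score
  addr.seq: int32 -> int32, writer required; from addr.seq
  addr.active: bool -> bool, writer optional; from addr.active
  leftover writer field: addr.age
  leftover writer field: addr.rating
  => forward: COMPATIBLE
decode walk for Account under reader schema v2:
  attrs := {"k1": 1.5, "src": 1.5}
  addr := null (absent, optional -> null)
  rating := 0.25
  duration := null (absent, optional -> null)
  checksum := 0xC0DE
  => decoded: {"attrs": {"k1": 1.5, "src": 1.5}, "addr": null, "rating": 0.25, "duration": null, "checksum": 0xC0DE}
the other Account changes do not affect what is asked:
  added field rating to record Geo: required float64, tag 16, default 0.0 (in v2 it sits immediately before seq) -> affects backward compatibility only, which is not asked
  added field age to record Geo: required int64, tag 2 (in v2 it sits immediately before seq) -> affects backward compatibility only, which is not asked


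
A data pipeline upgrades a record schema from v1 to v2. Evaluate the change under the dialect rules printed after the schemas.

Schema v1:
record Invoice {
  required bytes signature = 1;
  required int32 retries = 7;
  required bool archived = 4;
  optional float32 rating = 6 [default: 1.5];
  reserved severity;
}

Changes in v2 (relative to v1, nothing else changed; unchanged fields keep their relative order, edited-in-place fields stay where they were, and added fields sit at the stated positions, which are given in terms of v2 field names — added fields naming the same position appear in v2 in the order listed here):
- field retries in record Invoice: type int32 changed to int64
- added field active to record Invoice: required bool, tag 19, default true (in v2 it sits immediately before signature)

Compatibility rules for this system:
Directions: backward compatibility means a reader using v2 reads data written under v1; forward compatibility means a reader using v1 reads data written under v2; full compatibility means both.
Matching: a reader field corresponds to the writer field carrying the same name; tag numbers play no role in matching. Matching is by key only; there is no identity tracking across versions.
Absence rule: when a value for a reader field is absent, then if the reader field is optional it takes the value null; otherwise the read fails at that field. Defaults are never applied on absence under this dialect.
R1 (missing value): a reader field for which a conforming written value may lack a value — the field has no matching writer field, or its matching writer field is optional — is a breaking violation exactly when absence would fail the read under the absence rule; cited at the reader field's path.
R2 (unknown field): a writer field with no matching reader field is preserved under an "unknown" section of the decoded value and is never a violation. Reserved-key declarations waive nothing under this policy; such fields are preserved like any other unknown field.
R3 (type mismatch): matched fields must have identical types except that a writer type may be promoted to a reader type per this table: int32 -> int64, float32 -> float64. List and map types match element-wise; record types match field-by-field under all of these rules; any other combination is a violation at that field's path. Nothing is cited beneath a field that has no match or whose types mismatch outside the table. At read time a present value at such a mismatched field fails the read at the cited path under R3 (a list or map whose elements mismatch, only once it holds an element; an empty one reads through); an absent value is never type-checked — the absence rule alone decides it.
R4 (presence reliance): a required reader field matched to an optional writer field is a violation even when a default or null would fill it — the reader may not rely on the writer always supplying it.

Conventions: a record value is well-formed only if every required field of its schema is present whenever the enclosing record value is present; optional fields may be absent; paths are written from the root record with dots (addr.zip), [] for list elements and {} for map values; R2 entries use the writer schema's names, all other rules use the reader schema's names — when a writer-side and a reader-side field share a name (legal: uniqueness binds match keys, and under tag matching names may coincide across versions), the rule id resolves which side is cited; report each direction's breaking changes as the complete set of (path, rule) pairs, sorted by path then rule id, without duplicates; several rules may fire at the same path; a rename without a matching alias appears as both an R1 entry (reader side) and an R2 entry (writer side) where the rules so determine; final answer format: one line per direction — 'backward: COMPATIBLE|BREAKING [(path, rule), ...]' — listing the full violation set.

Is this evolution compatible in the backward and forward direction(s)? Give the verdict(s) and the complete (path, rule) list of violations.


each type pair in Invoice: writer, then reader
backward for Invoice (reader v2, writer v1):
  active: no writer match
  signature: paired with writer signature (bytes -> bytes; writer required)
  retries: paired with writer retries (int32 -> int64; writer required)
  archived: paired with writer archived (bool -> bool; writer required)
  rating: paired with writer rating (float32 -> float32; writer optional)
  breaking: (active, R1)
  => 1 violation(s): backward is BREAKING for Invoice
forward for Invoice (reader v1, writer v2):
  signature: paired with writer signature (bytes -> bytes; writer required)
  retries: paired with writer retries (int64 -> int32; writer required)
  archived: paired with writer archived (bool -> bool; writer required)
  rating: paired with writer rating (float32 -> float32; writer optional)
  writer field active has no reader counterpart
  breaking: (retries, R3)
  => 1 violation(s): forward is BREAKING for Invoice

backward: BREAKING [(active, R1)]; forward: BREAKING [(retries, R3)]


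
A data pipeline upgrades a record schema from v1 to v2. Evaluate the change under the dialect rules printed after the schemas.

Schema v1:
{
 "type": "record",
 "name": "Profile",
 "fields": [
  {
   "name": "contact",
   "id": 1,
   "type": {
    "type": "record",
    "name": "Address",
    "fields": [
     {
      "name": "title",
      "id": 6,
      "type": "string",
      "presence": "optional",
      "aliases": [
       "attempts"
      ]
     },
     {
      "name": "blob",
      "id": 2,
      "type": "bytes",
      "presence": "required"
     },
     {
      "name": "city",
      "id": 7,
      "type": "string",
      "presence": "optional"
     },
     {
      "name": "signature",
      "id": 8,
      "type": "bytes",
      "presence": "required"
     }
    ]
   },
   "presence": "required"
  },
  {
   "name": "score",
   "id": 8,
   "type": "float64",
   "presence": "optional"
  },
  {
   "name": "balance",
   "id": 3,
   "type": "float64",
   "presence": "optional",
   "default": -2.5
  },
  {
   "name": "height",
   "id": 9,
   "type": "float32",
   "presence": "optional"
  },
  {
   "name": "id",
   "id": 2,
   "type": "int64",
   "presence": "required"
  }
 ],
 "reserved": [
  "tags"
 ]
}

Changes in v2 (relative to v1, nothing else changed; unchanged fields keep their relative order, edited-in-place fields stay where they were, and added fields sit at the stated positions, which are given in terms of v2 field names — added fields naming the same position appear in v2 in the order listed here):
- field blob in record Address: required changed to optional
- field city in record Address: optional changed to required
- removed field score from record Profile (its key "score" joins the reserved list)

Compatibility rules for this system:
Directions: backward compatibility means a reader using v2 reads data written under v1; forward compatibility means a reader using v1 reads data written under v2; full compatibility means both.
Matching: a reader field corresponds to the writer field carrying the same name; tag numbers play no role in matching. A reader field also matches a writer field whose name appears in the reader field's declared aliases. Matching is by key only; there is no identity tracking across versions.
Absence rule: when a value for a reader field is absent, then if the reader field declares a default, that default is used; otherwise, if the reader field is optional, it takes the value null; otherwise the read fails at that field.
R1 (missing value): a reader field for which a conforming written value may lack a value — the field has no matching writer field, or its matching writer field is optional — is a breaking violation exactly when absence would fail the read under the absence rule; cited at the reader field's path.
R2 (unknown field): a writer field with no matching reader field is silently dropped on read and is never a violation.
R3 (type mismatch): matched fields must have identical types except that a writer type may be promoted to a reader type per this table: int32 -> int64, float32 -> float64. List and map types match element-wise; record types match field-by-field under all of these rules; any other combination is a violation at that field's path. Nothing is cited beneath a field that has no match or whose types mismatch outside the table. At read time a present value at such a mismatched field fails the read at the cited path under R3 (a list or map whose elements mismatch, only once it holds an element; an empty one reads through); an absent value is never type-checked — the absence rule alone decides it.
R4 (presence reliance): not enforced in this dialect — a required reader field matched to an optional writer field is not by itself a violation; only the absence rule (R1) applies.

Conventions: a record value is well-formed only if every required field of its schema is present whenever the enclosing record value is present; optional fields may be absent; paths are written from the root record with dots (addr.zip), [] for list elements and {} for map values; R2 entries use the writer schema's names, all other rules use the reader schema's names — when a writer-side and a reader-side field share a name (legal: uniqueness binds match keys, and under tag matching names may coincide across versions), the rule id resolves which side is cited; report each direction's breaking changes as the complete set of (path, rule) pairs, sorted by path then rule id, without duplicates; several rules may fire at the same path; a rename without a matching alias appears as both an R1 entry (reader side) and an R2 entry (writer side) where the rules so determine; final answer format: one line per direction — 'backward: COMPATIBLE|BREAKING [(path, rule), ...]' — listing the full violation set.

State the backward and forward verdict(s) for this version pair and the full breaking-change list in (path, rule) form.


backward: BREAKING [(contact.city, R1)]; forward: BREAKING [(contact.blob, R1)]

the writer's type comes first in each Profile pair
checking backward for Profile: reader v2 against writer v1:
  contact: Address -> Address, writer required; from contact
  balance: float64 -> float64, writer optional; from balance
  height: float32 -> float32, writer optional; from height
  id: int64 -> int64, writer required; from id
  writer field score has no reader counterpart
  contact.title: string -> string, writer optional; from contact.title
  contact.blob: bytes -> bytes, writer required; from contact.blob
  contact.city: string -> string, writer optional; from contact.city
  contact.signature: bytes -> bytes, writer required; from contact.signature
  breaking: (contact.city, R1)
  => 1 violation(s): backward is BREAKING for Profile
checking forward for Profile: reader v1 against writer v2:
  contact: Address -> Address, writer required; from contact
  no writer field matches reader score
  balance: float64 -> float64, writer optional; from balance
  height: float32 -> float32, writer optional; from height
  id: int64 -> int64, writer required; from id
  contact.title: string -> string, writer optional; from contact.title
  contact.blob: bytes -> bytes, writer optional; from contact.blob
  contact.city: string -> string, writer required; from contact.city
  contact.signature: bytes -> bytes, writer required; from contact.signature
  breaking: (contact.blob, R1)
  => 1 violation(s): forward is BREAKING for Profile
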